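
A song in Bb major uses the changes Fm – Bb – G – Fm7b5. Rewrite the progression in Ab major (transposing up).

Bb major up to Ab major is a minor seventh; each chord root moves by that interval while the quality stays the same.
Fm: root F up a minor seventh → Eb, giving Ebm.
Bb: root Bb up a minor seventh → Ab, giving Ab.
G: root G up a minor seventh → F, giving F.
Fm7b5: root F up a minor seventh → Eb, giving Ebm7b5.

Ebm Ab F Ebm7b5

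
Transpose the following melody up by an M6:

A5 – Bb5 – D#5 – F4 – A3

A5 to F#6
Bb5 to G6
D#5 to B#5
F4 to D5
A3 to F#4

F#6 G6 B#5 D5 F#4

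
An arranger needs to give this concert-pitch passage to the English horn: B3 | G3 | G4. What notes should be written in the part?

The English horn sounds a perfect fifth below written, so the written part must be a perfect fifth above concert — transpose each note up.
B3 gives F#4
G3 gives D4
G4 gives D5

F#4 D4 D5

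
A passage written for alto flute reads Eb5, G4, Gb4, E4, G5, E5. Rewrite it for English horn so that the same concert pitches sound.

First find concert pitch: the alto flute sounds a perfect fourth below written, so Eb5 G4 Gb4 E4 G5 E5 sounds Bb4 D4 Db4 B3 D5 B4.
Then write for English horn: it sounds a perfect fifth below written, so the part must be a perfect fifth above concert.
Bb4 → F5
D4 → A4
Db4 → Ab4
B3 → F#4
D5 → A5
B4 → F#5

F5 A4 Ab4 F#4 A5 F#5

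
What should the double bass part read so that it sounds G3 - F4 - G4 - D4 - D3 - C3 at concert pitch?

The double bass sounds a perfect octave below written, so the written part must be a perfect octave above concert — transpose each note up.
G3 -> G4
F4 -> F5
G4 -> G5
D4 -> D5
D3 -> D4
C3 -> C4

G4 F5 G5 D5 D4 C4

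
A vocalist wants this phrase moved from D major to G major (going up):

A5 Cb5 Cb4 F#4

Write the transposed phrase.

D major to G major up is a perfect fourth, so every note moves up by that interval.
A5 → D6
Cb5 → Fb5
Cb4 → Fb4
F#4 → B4

D6 Fb5 Fb4 B4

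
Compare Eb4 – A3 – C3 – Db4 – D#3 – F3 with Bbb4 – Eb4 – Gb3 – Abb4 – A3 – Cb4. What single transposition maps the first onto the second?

up a diminished fifth

From Eb4 to Bbb4 is 5 letter names — a fifth of some quality.
Eb4 to Bbb4 is 6 semitones, which makes it a diminished fifth; the second version is higher, so the direction is up.
Checking another pair — F3 → Cb4 — gives the same interval.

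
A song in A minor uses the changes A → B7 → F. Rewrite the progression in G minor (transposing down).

A minor down to G minor is a major second; each chord root moves by that interval while the quality stays the same.
A: root A down a major second → G, giving G.
B7: root B down a major second → A, giving A7.
F: root F down a major second → Eb, giving Eb.

G A7 Eb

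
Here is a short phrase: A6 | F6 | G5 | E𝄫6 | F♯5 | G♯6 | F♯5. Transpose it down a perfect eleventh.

A6 down a perfect eleventh is E5.
F6 down a perfect eleventh is C5.
A perfect eleventh down from G5 gives D4.
Ebb6: an eleventh down reaches B, and 17 semitones makes it Bbb4.
F#5: an eleventh down reaches C, and 17 semitones makes it C#4.
A perfect eleventh down from G#6 gives D#5.
A perfect eleventh down from F#5 gives C#4.

E5 C5 D4 Bbb4 C#4 D#5 C#4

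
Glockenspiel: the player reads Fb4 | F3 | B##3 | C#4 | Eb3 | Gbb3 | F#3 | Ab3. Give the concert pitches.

Written C4 on the glockenspiel sounds as C6, a perfect fifteenth higher; apply that shift to every note.
Fb4 becomes Fb6
F3 becomes F5
B##3 becomes B##5
C#4 becomes C#6
Eb3 becomes Eb5
Gbb3 becomes Gbb5
F#3 becomes F#5
Ab3 becomes Ab5

Fb6 F5 B##5 C#6 Eb5 Gbb5 F#5 Ab5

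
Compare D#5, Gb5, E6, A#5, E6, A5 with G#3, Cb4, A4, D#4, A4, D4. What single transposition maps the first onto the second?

down a perfect twelfth

From D#5 to G#3 is 12 letter names — a twelfth of some quality.
G#3 to D#5 is 19 semitones, which makes it a perfect twelfth; the second version is lower, so the direction is down.
Checking another pair — A5 → D4 — gives the same interval.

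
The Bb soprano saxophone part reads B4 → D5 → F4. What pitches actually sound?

A4 C5 Eb4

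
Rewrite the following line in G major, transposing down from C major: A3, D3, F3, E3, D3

From C down to G is a perfect fourth; apply that to each pitch.
A3 gives E3
D3 gives A2
F3 gives C3
E3 gives B2
D3 gives A2

E3 A2 C3 B2 A2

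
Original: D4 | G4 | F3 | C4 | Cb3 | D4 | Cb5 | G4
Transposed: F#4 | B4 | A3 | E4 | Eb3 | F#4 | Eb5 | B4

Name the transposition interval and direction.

up a major third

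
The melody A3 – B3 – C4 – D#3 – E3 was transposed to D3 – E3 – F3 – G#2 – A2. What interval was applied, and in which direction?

From A3 to D3 is 5 letter names — a fifth of some quality.
D3 to A3 is 7 semitones, which makes it a perfect fifth; the second version is lower, so the direction is down.
Checking another pair — E3 → A2 — gives the same interval.

down a perfect fifth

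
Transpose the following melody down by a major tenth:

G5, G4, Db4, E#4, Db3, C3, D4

Eb4 Eb3 Bbb2 C#3 Bbb1 Ab1 Bb2

A major tenth down from G5 gives Eb4.
G4: a tenth down reaches E, and 16 semitones makes it Eb3.
Db4 down a major tenth is Bbb2.
A major tenth down from E#4 gives C#3.
Db3: a tenth down reaches B, and 16 semitones makes it Bbb1.
A major tenth down from C3 gives Ab1.
D4: a tenth down reaches B, and 16 semitones makes it Bb2.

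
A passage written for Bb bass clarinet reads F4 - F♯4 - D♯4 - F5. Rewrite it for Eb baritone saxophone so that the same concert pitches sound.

First find concert pitch: the Bb bass clarinet sounds a major ninth below written, so F4 F♯4 D♯4 F5 sounds Eb3 E3 C#3 Eb4.
Then write for Eb baritone saxophone: it sounds a major thirteenth below written, so the part must be a major thirteenth above concert.
Eb3 → C5
E3 → C#5
C#3 → A#4
Eb4 → C6

C5 C#5 A#4 C6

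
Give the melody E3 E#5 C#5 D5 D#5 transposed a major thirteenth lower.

G1 G#3 E3 F3 F#3

E3: a thirteenth down reaches G, and 21 semitones makes it G1.
A major thirteenth down from E#5 gives G#3.
A major thirteenth down from C#5 gives E3.
A major thirteenth down from D5 gives F3.
D#5 down a major thirteenth is F#3.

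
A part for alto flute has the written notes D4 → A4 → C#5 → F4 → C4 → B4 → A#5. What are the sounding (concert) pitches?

A3 E4 G#4 C4 G3 F#4 E#5

The alto flute sounds a perfect fourth below written, so transpose each written note down a perfect fourth.
D4 becomes A3
A4 becomes E4
C#5 becomes G#4
F4 becomes C4
C4 becomes G3
B4 becomes F#4
A#5 becomes E#5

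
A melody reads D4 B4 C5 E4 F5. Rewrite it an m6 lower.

D4 -> F#3
B4 -> D#4
C5 -> E4
E4 -> G#3
F5 -> A4

F#3 D#4 E4 G#3 A4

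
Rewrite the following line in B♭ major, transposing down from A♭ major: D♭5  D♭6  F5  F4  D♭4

From A♭ down to B♭ is a minor seventh; apply that to each pitch.
Db5 → Eb4
Db6 → Eb5
F5 → G4
F4 → G3
Db4 → Eb3

Eb4 Eb5 G4 G3 Eb3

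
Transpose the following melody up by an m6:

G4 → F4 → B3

G4 -> Eb5
F4 -> Db5
B3 -> G4

Eb5 Db5 G4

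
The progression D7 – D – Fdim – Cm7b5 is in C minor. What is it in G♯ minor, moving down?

C minor down to G♯ minor is a diminished fourth; each chord root moves by that interval while the quality stays the same.
D7: root D down a diminished fourth → A#, giving A#7.
D: root D down a diminished fourth → A#, giving A#.
Fdim: root F down a diminished fourth → C#, giving C#dim.
Cm7b5: root C down a diminished fourth → G#, giving G#m7b5.

A#7 A# C#dim G#m7b5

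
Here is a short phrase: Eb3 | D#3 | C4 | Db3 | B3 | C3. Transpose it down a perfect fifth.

Ab2 G#2 F3 Gb2 E3 F2

Eb3: a fifth down reaches A, and 7 semitones makes it Ab2.
D#3 down a perfect fifth is G#2.
C4: a fifth down reaches F, and 7 semitones makes it F3.
Db3 down a perfect fifth is Gb2.
A perfect fifth down from B3 gives E3.
C3 down a perfect fifth is F2.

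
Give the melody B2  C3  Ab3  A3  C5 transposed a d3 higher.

Db3 Ebb3 Cbb4 Cb4 Ebb5

B2 → Db3
C3 → Ebb3
Ab3 → Cbb4
A3 → Cb4
C5 → Ebb5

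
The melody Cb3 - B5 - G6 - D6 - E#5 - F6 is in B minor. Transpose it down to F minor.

Gbb2 F5 Db6 Ab5 B4 Cb6

From B down to F is an augmented fourth; apply that to each pitch.
Cb3 gives Gbb2
B5 gives F5
G6 gives Db6
D6 gives Ab5
E#5 gives B4
F6 gives Cb6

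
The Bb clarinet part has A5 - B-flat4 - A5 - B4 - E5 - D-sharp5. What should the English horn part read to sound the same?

First find concert pitch: the Bb clarinet sounds a major second below written, so A5 B-flat4 A5 B4 E5 D-sharp5 sounds G5 Ab4 G5 A4 D5 C#5.
Then write for English horn: it sounds a perfect fifth below written, so the part must be a perfect fifth above concert.
G5 → D6
Ab4 → Eb5
G5 → D6
A4 → E5
D5 → A5
C#5 → G#5

D6 Eb5 D6 E5 A5 G#5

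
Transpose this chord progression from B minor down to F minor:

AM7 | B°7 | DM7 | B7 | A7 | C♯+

EbM7 F°7 AbM7 F7 Eb7 G+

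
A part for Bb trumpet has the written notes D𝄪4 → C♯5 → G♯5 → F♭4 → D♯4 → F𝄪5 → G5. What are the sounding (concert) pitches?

The Bb trumpet sounds a major second below written, so transpose each written note down a major second.
D##4 to C##4
C#5 to B4
G#5 to F#5
Fb4 to Ebb4
D#4 to C#4
F##5 to E#5
G5 to F5

C##4 B4 F#5 Ebb4 C#4 E#5 F5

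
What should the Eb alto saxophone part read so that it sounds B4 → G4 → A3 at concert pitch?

G#5 E5 F#4

The Eb alto saxophone sounds a major sixth below written, so the written part must be a major sixth above concert — transpose each note up.
B4 to G#5
G4 to E5
A3 to F#4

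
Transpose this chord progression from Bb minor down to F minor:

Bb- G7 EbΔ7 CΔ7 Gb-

F- D7 BbΔ7 GΔ7 Db-

Bb minor down to F minor is a perfect fourth; each chord root moves by that interval while the quality stays the same.
Bb-: root Bb down a perfect fourth → F, giving F-.
G7: root G down a perfect fourth → D, giving D7.
EbΔ7: root Eb down a perfect fourth → Bb, giving BbΔ7.
CΔ7: root C down a perfect fourth → G, giving GΔ7.
Gb-: root Gb down a perfect fourth → Db, giving Db-.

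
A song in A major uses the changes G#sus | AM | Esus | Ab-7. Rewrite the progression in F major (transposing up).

Esus FM Csus Fb-7

A major up to F major is a minor sixth; each chord root moves by that interval while the quality stays the same.
G#sus: root G# up a minor sixth → E, giving Esus.
AM: root A up a minor sixth → F, giving FM.
Esus: root E up a minor sixth → C, giving Csus.
Ab-7: root Ab up a minor sixth → Fb, giving Fb-7.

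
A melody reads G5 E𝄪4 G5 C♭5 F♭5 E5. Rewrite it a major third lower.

Eb5 C##4 Eb5 Abb4 Dbb5 C5

G5 -> Eb5
E##4 -> C##4
G5 -> Eb5
Cb5 -> Abb4
Fb5 -> Dbb5
E5 -> C5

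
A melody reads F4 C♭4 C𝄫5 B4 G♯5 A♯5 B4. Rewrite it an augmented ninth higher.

F4: a ninth up reaches G, and 15 semitones makes it G#5.
Cb4 up an augmented ninth is D5.
An augmented ninth up from Cbb5 gives Db6.
An augmented ninth up from B4 gives C##6.
An augmented ninth up from G#5 gives A##6.
A#5 up an augmented ninth is B##6.
B4 up an augmented ninth is C##6.

G#5 D5 Db6 C##6 A##6 B##6 C##6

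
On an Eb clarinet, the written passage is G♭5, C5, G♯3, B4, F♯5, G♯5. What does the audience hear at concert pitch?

Bbb5 Eb5 B3 D5 A5 B5

Written C4 on the Eb clarinet sounds as Eb4, a minor third higher; apply that shift to every note.
Gb5 → Bbb5
C5 → Eb5
G#3 → B3
B4 → D5
F#5 → A5
G#5 → B5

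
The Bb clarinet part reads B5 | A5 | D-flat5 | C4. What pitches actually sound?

A5 G5 Cb5 Bb3

The Bb clarinet sounds a major second below written, so transpose each written note down a major second.
B5 → A5
A5 → G5
Db5 → Cb5
C4 → Bb3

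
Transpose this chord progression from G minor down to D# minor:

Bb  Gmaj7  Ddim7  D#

F# D#maj7 A#dim7 A##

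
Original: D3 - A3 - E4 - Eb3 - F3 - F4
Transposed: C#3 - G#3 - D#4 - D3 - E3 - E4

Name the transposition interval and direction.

down a minor second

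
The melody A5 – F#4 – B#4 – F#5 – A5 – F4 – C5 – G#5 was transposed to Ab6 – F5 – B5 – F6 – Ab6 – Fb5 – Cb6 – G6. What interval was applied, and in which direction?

up a diminished octave

From A5 to Ab6 is 8 letter names — an octave of some quality.
A5 to Ab6 is 11 semitones, which makes it a diminished octave; the second version is higher, so the direction is up.
Checking another pair — G#5 → G6 — gives the same interval.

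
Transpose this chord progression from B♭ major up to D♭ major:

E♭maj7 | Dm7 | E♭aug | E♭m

Gbmaj7 Fm7 Gbaug Gbm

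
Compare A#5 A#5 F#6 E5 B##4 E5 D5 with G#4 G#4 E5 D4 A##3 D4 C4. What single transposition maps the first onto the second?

From A#5 to G#4 is 9 letter names — a ninth of some quality.
G#4 to A#5 is 14 semitones, which makes it a major ninth; the second version is lower, so the direction is down.
Checking another pair — D5 → C4 — gives the same interval.

down a major ninth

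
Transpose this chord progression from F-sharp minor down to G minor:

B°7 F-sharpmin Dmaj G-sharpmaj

F-sharp minor down to G minor is a major seventh; each chord root moves by that interval while the quality stays the same.
B°7: root B down a major seventh → C, giving C°7.
F-sharpmin: root F-sharp down a major seventh → G, giving Gmin.
Dmaj: root D down a major seventh → Eb, giving Ebmaj.
G-sharpmaj: root G-sharp down a major seventh → A, giving Amaj.

C°7 Gmin Ebmaj Amaj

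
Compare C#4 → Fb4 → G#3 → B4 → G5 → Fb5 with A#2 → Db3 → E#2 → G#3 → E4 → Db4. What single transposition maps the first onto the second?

down a minor tenth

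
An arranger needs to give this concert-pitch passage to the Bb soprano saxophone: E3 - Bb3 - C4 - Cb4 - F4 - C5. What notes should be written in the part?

F#3 C4 D4 Db4 G4 D5

The Bb soprano saxophone sounds a major second below written, so the written part must be a major second above concert — transpose each note up.
E3 → F#3
Bb3 → C4
C4 → D4
Cb4 → Db4
F4 → G4
C5 → D5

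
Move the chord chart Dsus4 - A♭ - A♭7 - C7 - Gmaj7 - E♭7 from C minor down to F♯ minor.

G#sus4 D D7 F#7 C#maj7 A7

C minor down to F♯ minor is a diminished fifth; each chord root moves by that interval while the quality stays the same.
Dsus4: root D down a diminished fifth → G#, giving G#sus4.
A♭: root A♭ down a diminished fifth → D, giving D.
A♭7: root A♭ down a diminished fifth → D, giving D7.
C7: root C down a diminished fifth → F#, giving F#7.
Gmaj7: root G down a diminished fifth → C#, giving C#maj7.
E♭7: root E♭ down a diminished fifth → A, giving A7.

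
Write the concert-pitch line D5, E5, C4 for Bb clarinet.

Written C4 sounds as Bb3 on the Bb clarinet, so concert pitches are written a major second up.
D5 → E5
E5 → F#5
C4 → D4

E5 F#5 D4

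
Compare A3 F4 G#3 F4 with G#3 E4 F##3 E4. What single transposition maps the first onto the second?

down a minor second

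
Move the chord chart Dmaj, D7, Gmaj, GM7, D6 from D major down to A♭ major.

Abmaj Ab7 Dbmaj DbM7 Ab6

D major down to A♭ major is an augmented fourth; each chord root moves by that interval while the quality stays the same.
Dmaj: root D down an augmented fourth → Ab, giving Abmaj.
D7: root D down an augmented fourth → Ab, giving Ab7.
Gmaj: root G down an augmented fourth → Db, giving Dbmaj.
GM7: root G down an augmented fourth → Db, giving DbM7.
D6: root D down an augmented fourth → Ab, giving Ab6.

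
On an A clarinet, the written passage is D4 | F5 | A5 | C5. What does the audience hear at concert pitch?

Written C4 on the A clarinet sounds as A3, a minor third lower; apply that shift to every note.
D4 -> B3
F5 -> D5
A5 -> F#5
C5 -> A4

B3 D5 F#5 A4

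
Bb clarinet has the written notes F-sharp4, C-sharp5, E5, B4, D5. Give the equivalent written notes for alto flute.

A4 E5 G5 D5 F5

First find concert pitch: the Bb clarinet sounds a major second below written, so F-sharp4 C-sharp5 E5 B4 D5 sounds E4 B4 D5 A4 C5.
Then write for alto flute: it sounds a perfect fourth below written, so the part must be a perfect fourth above concert.
E4 → A4
B4 → E5
D5 → G5
A4 → D5
C5 → F5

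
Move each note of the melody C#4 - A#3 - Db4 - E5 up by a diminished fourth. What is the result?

F4 D4 Gbb4 Ab5

C#4: a fourth up reaches F, and 4 semitones makes it F4.
A diminished fourth up from A#3 gives D4.
A diminished fourth up from Db4 gives Gbb4.
A diminished fourth up from E5 gives Ab5.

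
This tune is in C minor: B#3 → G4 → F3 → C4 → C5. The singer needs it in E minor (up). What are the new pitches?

C minor to E minor up is a major third, so every note moves up by that interval.
B#3 to D##4
G4 to B4
F3 to A3
C4 to E4
C5 to E5

D##4 B4 A3 E4 E5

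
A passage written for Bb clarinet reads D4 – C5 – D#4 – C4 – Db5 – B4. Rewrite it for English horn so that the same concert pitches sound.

First find concert pitch: the Bb clarinet sounds a major second below written, so D4 C5 D#4 C4 Db5 B4 sounds C4 Bb4 C#4 Bb3 Cb5 A4.
Then write for English horn: it sounds a perfect fifth below written, so the part must be a perfect fifth above concert.
C4 → G4
Bb4 → F5
C#4 → G#4
Bb3 → F4
Cb5 → Gb5
A4 → E5

G4 F5 G#4 F4 Gb5 E5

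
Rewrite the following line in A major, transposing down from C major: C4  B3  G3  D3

A3 G#3 E3 B2

From C down to A is a minor third; apply that to each pitch.
C4 -> A3
B3 -> G#3
G3 -> E3
D3 -> B2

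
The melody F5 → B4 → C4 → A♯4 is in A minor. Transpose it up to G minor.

From A up to G is a minor seventh; apply that to each pitch.
F5 -> Eb6
B4 -> A5
C4 -> Bb4
A#4 -> G#5

Eb6 A5 Bb4 G#5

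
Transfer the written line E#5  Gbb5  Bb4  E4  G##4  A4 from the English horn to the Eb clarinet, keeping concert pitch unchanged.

F##4 Abb4 C4 F#3 A##3 B3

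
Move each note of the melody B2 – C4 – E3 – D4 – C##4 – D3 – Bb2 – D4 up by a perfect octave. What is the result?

B2 → B3
C4 → C5
E3 → E4
D4 → D5
C##4 → C##5
D3 → D4
Bb2 → Bb3
D4 → D5

B3 C5 E4 D5 C##5 D4 Bb3 D5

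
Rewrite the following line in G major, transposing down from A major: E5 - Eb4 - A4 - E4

D5 Db4 G4 D4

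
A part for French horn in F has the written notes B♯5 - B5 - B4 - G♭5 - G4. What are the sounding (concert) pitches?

E#5 E5 E4 Cb5 C4

The French horn in F sounds a perfect fifth below written, so transpose each written note down a perfect fifth.
B#5 to E#5
B5 to E5
B4 to E4
Gb5 to Cb5
G4 to C4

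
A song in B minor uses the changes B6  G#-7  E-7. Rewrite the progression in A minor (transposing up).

A6 F#-7 D-7

B minor up to A minor is a minor seventh; each chord root moves by that interval while the quality stays the same.
B6: root B up a minor seventh → A, giving A6.
G#-7: root G# up a minor seventh → F#, giving F#-7.
E-7: root E up a minor seventh → D, giving D-7.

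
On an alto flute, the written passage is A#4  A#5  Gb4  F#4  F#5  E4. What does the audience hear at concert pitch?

E#4 E#5 Db4 C#4 C#5 B3

Written C4 on the alto flute sounds as G3, a perfect fourth lower; apply that shift to every note.
A#4 gives E#4
A#5 gives E#5
Gb4 gives Db4
F#4 gives C#4
F#5 gives C#5
E4 gives B3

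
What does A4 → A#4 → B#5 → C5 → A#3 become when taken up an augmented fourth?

D#5 D##5 E##6 F#5 D##4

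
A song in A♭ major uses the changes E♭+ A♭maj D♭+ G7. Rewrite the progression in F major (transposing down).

A♭ major down to F major is a minor third; each chord root moves by that interval while the quality stays the same.
E♭+: root E♭ down a minor third → C, giving C+.
A♭maj: root A♭ down a minor third → F, giving Fmaj.
D♭+: root D♭ down a minor third → Bb, giving Bb+.
G7: root G down a minor third → E, giving E7.

C+ Fmaj Bb+ E7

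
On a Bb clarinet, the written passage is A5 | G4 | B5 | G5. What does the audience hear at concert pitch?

G5 F4 A5 F5

The Bb clarinet sounds a major second below written, so transpose each written note down a major second.
A5 -> G5
G4 -> F4
B5 -> A5
G5 -> F5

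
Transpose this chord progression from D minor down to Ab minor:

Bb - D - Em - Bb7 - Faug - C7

D minor down to Ab minor is an augmented fourth; each chord root moves by that interval while the quality stays the same.
Bb: root Bb down an augmented fourth → Fb, giving Fb.
D: root D down an augmented fourth → Ab, giving Ab.
Em: root E down an augmented fourth → Bb, giving Bbm.
Bb7: root Bb down an augmented fourth → Fb, giving Fb7.
Faug: root F down an augmented fourth → Cb, giving Cbaug.
C7: root C down an augmented fourth → Gb, giving Gb7.

Fb Ab Bbm Fb7 Cbaug Gb7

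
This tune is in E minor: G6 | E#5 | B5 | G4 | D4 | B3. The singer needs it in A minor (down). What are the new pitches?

C6 A#4 E5 C4 G3 E3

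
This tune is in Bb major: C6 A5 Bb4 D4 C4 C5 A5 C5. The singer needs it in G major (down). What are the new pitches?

Bb major to G major down is a minor third, so every note moves down by that interval.
C6 -> A5
A5 -> F#5
Bb4 -> G4
D4 -> B3
C4 -> A3
C5 -> A4
A5 -> F#5
C5 -> A4

A5 F#5 G4 B3 A3 A4 F#5 A4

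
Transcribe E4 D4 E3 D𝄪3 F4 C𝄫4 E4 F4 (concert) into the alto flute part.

The alto flute sounds a perfect fourth below written, so the written part must be a perfect fourth above concert — transpose each note up.
E4 becomes A4
D4 becomes G4
E3 becomes A3
D##3 becomes G##3
F4 becomes Bb4
Cbb4 becomes Fbb4
E4 becomes A4
F4 becomes Bb4

A4 G4 A3 G##3 Bb4 Fbb4 A4 Bb4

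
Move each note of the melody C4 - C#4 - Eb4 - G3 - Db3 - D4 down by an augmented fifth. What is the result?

C4: a fifth down reaches F, and 8 semitones makes it Fb3.
An augmented fifth down from C#4 gives F3.
An augmented fifth down from Eb4 gives Abb3.
An augmented fifth down from G3 gives Cb3.
Db3 down an augmented fifth is Gbb2.
D4 down an augmented fifth is Gb3.

Fb3 F3 Abb3 Cb3 Gbb2 Gb3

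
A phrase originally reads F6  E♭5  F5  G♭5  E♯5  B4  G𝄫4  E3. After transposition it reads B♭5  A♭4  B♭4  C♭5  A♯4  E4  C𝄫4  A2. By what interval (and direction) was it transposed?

Take the first pair: F6 → Bb5. F to B spans 5 letter names, so the interval is some kind of fifth.
Bb5 to F6 is 7 semitones, which makes it a perfect fifth; the second version is lower, so the direction is down.
Checking another pair — E3 → A2 — gives the same interval.

down a perfect fifth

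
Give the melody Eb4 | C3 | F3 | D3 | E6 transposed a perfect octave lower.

A perfect octave down from Eb4 gives Eb3.
A perfect octave down from C3 gives C2.
F3: an octave down reaches F, and 12 semitones makes it F2.
D3: an octave down reaches D, and 12 semitones makes it D2.
E6 down a perfect octave is E5.

Eb3 C2 F2 D2 E5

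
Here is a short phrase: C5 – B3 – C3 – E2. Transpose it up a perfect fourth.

F5 E4 F3 A2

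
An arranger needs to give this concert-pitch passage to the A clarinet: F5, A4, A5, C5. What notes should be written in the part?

Ab5 C5 C6 Eb5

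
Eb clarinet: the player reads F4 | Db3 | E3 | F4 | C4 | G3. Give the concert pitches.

Ab4 Fb3 G3 Ab4 Eb4 Bb3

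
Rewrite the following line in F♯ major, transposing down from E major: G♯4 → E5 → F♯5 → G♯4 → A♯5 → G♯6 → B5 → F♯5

A#3 F#4 G#4 A#3 B#4 A#5 C#5 G#4

E major to F♯ major down is a minor seventh, so every note moves down by that interval.
G#4 to A#3
E5 to F#4
F#5 to G#4
G#4 to A#3
A#5 to B#4
G#6 to A#5
B5 to C#5
F#5 to G#4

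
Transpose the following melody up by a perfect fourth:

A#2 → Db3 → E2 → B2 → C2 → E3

D#3 Gb3 A2 E3 F2 A3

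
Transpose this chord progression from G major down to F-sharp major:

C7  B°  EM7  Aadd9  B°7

B7 A#° D#M7 G#add9 A#°7

G major down to F-sharp major is a minor second; each chord root moves by that interval while the quality stays the same.
C7: root C down a minor second → B, giving B7.
B°: root B down a minor second → A#, giving A#°.
EM7: root E down a minor second → D#, giving D#M7.
Aadd9: root A down a minor second → G#, giving G#add9.
B°7: root B down a minor second → A#, giving A#°7.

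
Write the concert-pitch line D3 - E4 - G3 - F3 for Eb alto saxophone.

The Eb alto saxophone sounds a major sixth below written, so the written part must be a major sixth above concert — transpose each note up.
D3 → B3
E4 → C#5
G3 → E4
F3 → D4

B3 C#5 E4 D4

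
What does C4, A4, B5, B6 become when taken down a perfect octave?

C4 gives C3
A4 gives A3
B5 gives B4
B6 gives B5

C3 A3 B4 B5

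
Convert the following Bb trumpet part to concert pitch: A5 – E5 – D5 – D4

G5 D5 C5 C4

The Bb trumpet sounds a major second below written, so transpose each written note down a major second.
A5 to G5
E5 to D5
D5 to C5
D4 to C4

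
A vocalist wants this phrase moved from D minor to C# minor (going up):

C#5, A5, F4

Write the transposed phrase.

B#5 G#6 E5

D minor to C# minor up is a major seventh, so every note moves up by that interval.
C#5 gives B#5
A5 gives G#6
F4 gives E5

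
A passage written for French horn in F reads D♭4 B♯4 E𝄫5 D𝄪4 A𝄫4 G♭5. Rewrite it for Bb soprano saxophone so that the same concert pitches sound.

Ab3 F##4 Bbb4 A##3 Ebb4 Db5

First find concert pitch: the French horn in F sounds a perfect fifth below written, so D♭4 B♯4 E𝄫5 D𝄪4 A𝄫4 G♭5 sounds Gb3 E#4 Abb4 G##3 Dbb4 Cb5.
Then write for Bb soprano saxophone: it sounds a major second below written, so the part must be a major second above concert.
Gb3 → Ab3
E#4 → F##4
Abb4 → Bbb4
G##3 → A##3
Dbb4 → Ebb4
Cb5 → Db5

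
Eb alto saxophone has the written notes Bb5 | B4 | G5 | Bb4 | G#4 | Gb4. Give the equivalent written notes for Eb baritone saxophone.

Bb6 B5 G6 Bb5 G#5 Gb5

First find concert pitch: the Eb alto saxophone sounds a major sixth below written, so Bb5 B4 G5 Bb4 G#4 Gb4 sounds Db5 D4 Bb4 Db4 B3 Bbb3.
Then write for Eb baritone saxophone: it sounds a major thirteenth below written, so the part must be a major thirteenth above concert.
Db5 → Bb6
D4 → B5
Bb4 → G6
Db4 → Bb5
B3 → G#5
Bbb3 → Gb5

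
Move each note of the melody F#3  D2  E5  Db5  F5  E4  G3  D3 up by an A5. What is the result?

C##4 A#2 B#5 A5 C#6 B#4 D#4 A#3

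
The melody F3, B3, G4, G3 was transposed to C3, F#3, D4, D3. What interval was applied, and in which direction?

Take the first pair: F3 → C3. F to C spans 4 letter names, so the interval is some kind of fourth.
C3 to F3 is 5 semitones, which makes it a perfect fourth; the second version is lower, so the direction is down.
Checking another pair — G3 → D3 — gives the same interval.

down a perfect fourth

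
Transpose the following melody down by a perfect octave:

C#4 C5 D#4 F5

C#3 C4 D#3 F4

C#4 to C#3
C5 to C4
D#4 to D#3
F5 to F4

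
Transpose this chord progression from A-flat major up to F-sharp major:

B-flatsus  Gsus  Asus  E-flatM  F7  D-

G#sus E#sus F##sus C#M D#7 B#-

A-flat major up to F-sharp major is an augmented sixth; each chord root moves by that interval while the quality stays the same.
B-flatsus: root B-flat up an augmented sixth → G#, giving G#sus.
Gsus: root G up an augmented sixth → E#, giving E#sus.
Asus: root A up an augmented sixth → F##, giving F##sus.
E-flatM: root E-flat up an augmented sixth → C#, giving C#M.
F7: root F up an augmented sixth → D#, giving D#7.
D-: root D up an augmented sixth → B#, giving B#-.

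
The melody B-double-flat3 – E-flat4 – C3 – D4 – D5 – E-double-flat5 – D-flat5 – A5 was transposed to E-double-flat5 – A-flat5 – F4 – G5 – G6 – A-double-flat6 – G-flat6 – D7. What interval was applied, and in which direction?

up a perfect eleventh

Take the first pair: Bbb3 → Ebb5. B to E spans 11 letter names, so the interval is some kind of eleventh.
Bbb3 to Ebb5 is 17 semitones, which makes it a perfect eleventh; the second version is higher, so the direction is up.
Checking another pair — A5 → D7 — gives the same interval.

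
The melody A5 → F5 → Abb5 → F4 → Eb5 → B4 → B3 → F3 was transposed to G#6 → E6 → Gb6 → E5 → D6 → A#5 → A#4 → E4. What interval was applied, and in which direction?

up a major seventh

Take the first pair: A5 → G#6. A to G spans 7 letter names, so the interval is some kind of seventh.
A5 to G#6 is 11 semitones, which makes it a major seventh; the second version is higher, so the direction is up.
Checking another pair — F3 → E4 — gives the same interval.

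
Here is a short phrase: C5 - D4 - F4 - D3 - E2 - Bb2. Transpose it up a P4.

A perfect fourth up from C5 gives F5.
D4: a fourth up reaches G, and 5 semitones makes it G4.
F4 up a perfect fourth is Bb4.
A perfect fourth up from D3 gives G3.
E2: a fourth up reaches A, and 5 semitones makes it A2.
Bb2: a fourth up reaches E, and 5 semitones makes it Eb3.

F5 G4 Bb4 G3 A2 Eb3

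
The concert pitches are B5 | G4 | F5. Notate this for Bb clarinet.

C#6 A4 G5

Written C4 sounds as Bb3 on the Bb clarinet, so concert pitches are written a major second up.
B5 → C#6
G4 → A4
F5 → G5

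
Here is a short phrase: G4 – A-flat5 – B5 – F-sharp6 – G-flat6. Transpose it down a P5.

C4 Db5 E5 B5 Cb6

G4 down a perfect fifth is C4.
Ab5: a fifth down reaches D, and 7 semitones makes it Db5.
B5 down a perfect fifth is E5.
F#6: a fifth down reaches B, and 7 semitones makes it B5.
A perfect fifth down from Gb6 gives Cb6.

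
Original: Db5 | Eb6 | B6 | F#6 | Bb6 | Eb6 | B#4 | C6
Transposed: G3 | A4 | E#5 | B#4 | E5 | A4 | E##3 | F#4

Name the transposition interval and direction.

down a diminished twelfth

Take the first pair: Db5 → G3. D to G spans 12 letter names, so the interval is some kind of twelfth.
G3 to Db5 is 18 semitones, which makes it a diminished twelfth; the second version is lower, so the direction is down.
Checking another pair — C6 → F#4 — gives the same interval.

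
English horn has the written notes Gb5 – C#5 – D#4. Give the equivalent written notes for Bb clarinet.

First find concert pitch: the English horn sounds a perfect fifth below written, so Gb5 C#5 D#4 sounds Cb5 F#4 G#3.
Then write for Bb clarinet: it sounds a major second below written, so the part must be a major second above concert.
Cb5 → Db5
F#4 → G#4
G#3 → A#3

Db5 G#4 A#3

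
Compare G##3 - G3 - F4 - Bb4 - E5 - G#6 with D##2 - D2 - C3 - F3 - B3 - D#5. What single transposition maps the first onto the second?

From G##3 to D##2 is 11 letter names — an eleventh of some quality.
D##2 to G##3 is 17 semitones, which makes it a perfect eleventh; the second version is lower, so the direction is down.
Checking another pair — G#6 → D#5 — gives the same interval.

down a perfect eleventh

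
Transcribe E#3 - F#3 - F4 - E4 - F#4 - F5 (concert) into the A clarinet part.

The A clarinet sounds a minor third below written, so the written part must be a minor third above concert — transpose each note up.
E#3 -> G#3
F#3 -> A3
F4 -> Ab4
E4 -> G4
F#4 -> A4
F5 -> Ab5

G#3 A3 Ab4 G4 A4 Ab5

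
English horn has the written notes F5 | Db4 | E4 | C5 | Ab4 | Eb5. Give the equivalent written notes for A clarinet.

First find concert pitch: the English horn sounds a perfect fifth below written, so F5 Db4 E4 C5 Ab4 Eb5 sounds Bb4 Gb3 A3 F4 Db4 Ab4.
Then write for A clarinet: it sounds a minor third below written, so the part must be a minor third above concert.
Bb4 → Db5
Gb3 → Bbb3
A3 → C4
F4 → Ab4
Db4 → Fb4
Ab4 → Cb5

Db5 Bbb3 C4 Ab4 Fb4 Cb5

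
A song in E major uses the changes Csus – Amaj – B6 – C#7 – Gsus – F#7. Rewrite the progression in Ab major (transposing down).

E major down to Ab major is an augmented fifth; each chord root moves by that interval while the quality stays the same.
Csus: root C down an augmented fifth → Fb, giving Fbsus.
Amaj: root A down an augmented fifth → Db, giving Dbmaj.
B6: root B down an augmented fifth → Eb, giving Eb6.
C#7: root C# down an augmented fifth → F, giving F7.
Gsus: root G down an augmented fifth → Cb, giving Cbsus.
F#7: root F# down an augmented fifth → Bb, giving Bb7.

Fbsus Dbmaj Eb6 F7 Cbsus Bb7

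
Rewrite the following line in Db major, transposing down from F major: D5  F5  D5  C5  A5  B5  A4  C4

Bb4 Db5 Bb4 Ab4 F5 G5 F4 Ab3

From F down to Db is a major third; apply that to each pitch.
D5 to Bb4
F5 to Db5
D5 to Bb4
C5 to Ab4
A5 to F5
B5 to G5
A4 to F4
C4 to Ab3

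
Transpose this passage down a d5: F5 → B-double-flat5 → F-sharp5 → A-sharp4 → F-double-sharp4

B4 Eb5 B#4 D##4 B##3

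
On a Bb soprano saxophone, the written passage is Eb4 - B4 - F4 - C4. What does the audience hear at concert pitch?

Db4 A4 Eb4 Bb3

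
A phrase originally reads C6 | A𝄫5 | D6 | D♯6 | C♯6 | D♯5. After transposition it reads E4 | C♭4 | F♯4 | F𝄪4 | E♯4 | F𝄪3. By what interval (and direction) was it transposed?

down a minor thirteenth

Take the first pair: C6 → E4. C to E spans 13 letter names, so the interval is some kind of thirteenth.
E4 to C6 is 20 semitones, which makes it a minor thirteenth; the second version is lower, so the direction is down.
Checking another pair — D#5 → F##3 — gives the same interval.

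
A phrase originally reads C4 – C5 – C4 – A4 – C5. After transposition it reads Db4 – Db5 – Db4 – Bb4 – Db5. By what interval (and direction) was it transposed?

Take the first pair: C4 → Db4. C to D spans 2 letter names, so the interval is some kind of second.
C4 to Db4 is 1 semitone, which makes it a minor second; the second version is higher, so the direction is up.
Checking another pair — C5 → Db5 — gives the same interval.

up a minor second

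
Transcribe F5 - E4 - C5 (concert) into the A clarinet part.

Ab5 G4 Eb5

The A clarinet sounds a minor third below written, so the written part must be a minor third above concert — transpose each note up.
F5 to Ab5
E4 to G4
C5 to Eb5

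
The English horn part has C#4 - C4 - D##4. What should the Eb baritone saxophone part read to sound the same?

D#5 D5 E##5

First find concert pitch: the English horn sounds a perfect fifth below written, so C#4 C4 D##4 sounds F#3 F3 G##3.
Then write for Eb baritone saxophone: it sounds a major thirteenth below written, so the part must be a major thirteenth above concert.
F#3 → D#5
F3 → D5
G##3 → E##5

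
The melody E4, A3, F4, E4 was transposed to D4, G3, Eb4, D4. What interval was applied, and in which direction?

From E4 to D4 is 2 letter names — a second of some quality.
D4 to E4 is 2 semitones, which makes it a major second; the second version is lower, so the direction is down.
Checking another pair — E4 → D4 — gives the same interval.

down a major second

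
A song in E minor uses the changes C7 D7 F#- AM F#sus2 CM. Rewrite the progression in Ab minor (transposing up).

E minor up to Ab minor is a diminished fourth; each chord root moves by that interval while the quality stays the same.
C7: root C up a diminished fourth → Fb, giving Fb7.
D7: root D up a diminished fourth → Gb, giving Gb7.
F#-: root F# up a diminished fourth → Bb, giving Bb-.
AM: root A up a diminished fourth → Db, giving DbM.
F#sus2: root F# up a diminished fourth → Bb, giving Bbsus2.
CM: root C up a diminished fourth → Fb, giving FbM.

Fb7 Gb7 Bb- DbM Bbsus2 FbM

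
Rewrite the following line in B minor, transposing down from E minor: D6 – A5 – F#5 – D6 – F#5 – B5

A5 E5 C#5 A5 C#5 F#5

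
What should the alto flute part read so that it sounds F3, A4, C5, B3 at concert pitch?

Written C4 sounds as G3 on the alto flute, so concert pitches are written a perfect fourth up.
F3 becomes Bb3
A4 becomes D5
C5 becomes F5
B3 becomes E4

Bb3 D5 F5 E4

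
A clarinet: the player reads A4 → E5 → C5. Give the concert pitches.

F#4 C#5 A4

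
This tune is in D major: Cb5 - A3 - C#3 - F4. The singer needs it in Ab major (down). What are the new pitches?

Gbb4 Eb3 G2 Cb4

From D down to Ab is an augmented fourth; apply that to each pitch.
Cb5 to Gbb4
A3 to Eb3
C#3 to G2
F4 to Cb4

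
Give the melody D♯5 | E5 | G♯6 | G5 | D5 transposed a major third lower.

A major third down from D#5 gives B4.
A major third down from E5 gives C5.
G#6: a third down reaches E, and 4 semitones makes it E6.
G5 down a major third is Eb5.
D5: a third down reaches B, and 4 semitones makes it Bb4.

B4 C5 E6 Eb5 Bb4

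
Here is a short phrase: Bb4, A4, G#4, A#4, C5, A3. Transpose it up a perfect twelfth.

Bb4: a twelfth up reaches F, and 19 semitones makes it F6.
A4: a twelfth up reaches E, and 19 semitones makes it E6.
G#4: a twelfth up reaches D, and 19 semitones makes it D#6.
A#4 up a perfect twelfth is E#6.
C5 up a perfect twelfth is G6.
A3: a twelfth up reaches E, and 19 semitones makes it E5.

F6 E6 D#6 E#6 G6 E5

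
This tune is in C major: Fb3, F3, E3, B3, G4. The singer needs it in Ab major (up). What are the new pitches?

C major to Ab major up is a minor sixth, so every note moves up by that interval.
Fb3 -> Dbb4
F3 -> Db4
E3 -> C4
B3 -> G4
G4 -> Eb5

Dbb4 Db4 C4 G4 Eb5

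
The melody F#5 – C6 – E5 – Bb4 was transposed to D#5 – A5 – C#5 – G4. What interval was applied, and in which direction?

down a minor third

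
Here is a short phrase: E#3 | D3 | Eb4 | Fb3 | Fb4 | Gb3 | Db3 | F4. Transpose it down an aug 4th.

B2 Ab2 Bbb3 Cbb3 Cbb4 Dbb3 Abb2 Cb4

E#3: a fourth down reaches B, and 6 semitones makes it B2.
An augmented fourth down from D3 gives Ab2.
An augmented fourth down from Eb4 gives Bbb3.
Fb3 down an augmented fourth is Cbb3.
An augmented fourth down from Fb4 gives Cbb4.
Gb3 down an augmented fourth is Dbb3.
Db3: a fourth down reaches A, and 6 semitones makes it Abb2.
An augmented fourth down from F4 gives Cb4.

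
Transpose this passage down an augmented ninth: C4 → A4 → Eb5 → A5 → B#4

Bbb2 Gb3 Dbb4 Gb4 A3

C4 to Bbb2
A4 to Gb3
Eb5 to Dbb4
A5 to Gb4
B#4 to A3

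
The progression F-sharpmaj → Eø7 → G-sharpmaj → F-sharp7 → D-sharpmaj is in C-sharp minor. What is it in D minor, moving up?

C-sharp minor up to D minor is a minor second; each chord root moves by that interval while the quality stays the same.
F-sharpmaj: root F-sharp up a minor second → G, giving Gmaj.
Eø7: root E up a minor second → F, giving Fø7.
G-sharpmaj: root G-sharp up a minor second → A, giving Amaj.
F-sharp7: root F-sharp up a minor second → G, giving G7.
D-sharpmaj: root D-sharp up a minor second → E, giving Emaj.

Gmaj Fø7 Amaj G7 Emaj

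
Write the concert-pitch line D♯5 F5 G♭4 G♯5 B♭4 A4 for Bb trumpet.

E#5 G5 Ab4 A#5 C5 B4

The Bb trumpet sounds a major second below written, so the written part must be a major second above concert — transpose each note up.
D#5 -> E#5
F5 -> G5
Gb4 -> Ab4
G#5 -> A#5
Bb4 -> C5
A4 -> B4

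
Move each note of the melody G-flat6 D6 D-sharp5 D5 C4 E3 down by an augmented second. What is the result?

Fbb6 Cb6 C5 Cb5 Bbb3 Db3

Gb6: a second down reaches F, and 3 semitones makes it Fbb6.
An augmented second down from D6 gives Cb6.
D#5: a second down reaches C, and 3 semitones makes it C5.
D5 down an augmented second is Cb5.
C4 down an augmented second is Bbb3.
E3 down an augmented second is Db3.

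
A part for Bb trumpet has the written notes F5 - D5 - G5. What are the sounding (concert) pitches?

Written C4 on the Bb trumpet sounds as Bb3, a major second lower; apply that shift to every note.
F5 → Eb5
D5 → C5
G5 → F5

Eb5 C5 F5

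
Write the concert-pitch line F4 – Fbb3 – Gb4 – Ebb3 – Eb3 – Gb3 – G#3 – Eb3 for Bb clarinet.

G4 Gbb3 Ab4 Fb3 F3 Ab3 A#3 F3

The Bb clarinet sounds a major second below written, so the written part must be a major second above concert — transpose each note up.
F4 → G4
Fbb3 → Gbb3
Gb4 → Ab4
Ebb3 → Fb3
Eb3 → F3
Gb3 → Ab3
G#3 → A#3
Eb3 → F3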